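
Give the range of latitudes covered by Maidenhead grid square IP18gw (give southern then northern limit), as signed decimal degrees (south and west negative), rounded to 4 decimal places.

Field I=8, P=15: +8·20° lon, +15·10° lat → SW at lon -20°, lat 60°.
Square 1, 8: +1·2° lon, +8·1° lat → SW at lon -18°, lat 68°.
Subsquare g=6, w=22: +6·0.0833333° lon, +22·0.0416667° lat → SW at lon -17.5°, lat 68.9167°.
Cell spans 0.0833333° lon × 0.0416667° lat.
south 68.9167, north 68.9583.

68.9167, 68.9583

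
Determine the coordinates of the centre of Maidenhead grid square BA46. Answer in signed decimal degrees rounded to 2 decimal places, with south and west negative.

-83.50, -151.00

Field B=1, A=0: +1·20° lon, +0·10° lat → SW at lon -160°, lat -90°.
Square 4, 6: +4·2° lon, +6·1° lat → SW at lon -152°, lat -84°.
Cell spans 2° lon × 1° lat. Centre is SW corner plus half of each.
latitude -83.50, longitude -151.00.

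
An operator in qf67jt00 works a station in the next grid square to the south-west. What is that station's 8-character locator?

Longitude extended square 0; −1 → -1, wraps to 9, carry into subsquare.
Longitude subsquare j = 9; −1 → 8 = i.
Latitude extended square 0; −1 → -1, wraps to 9, carry into subsquare.
Latitude subsquare t = 19; −1 → 18 = s.

QF67is99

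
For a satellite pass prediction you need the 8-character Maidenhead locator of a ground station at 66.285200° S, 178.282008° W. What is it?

AC03ur61

Offset from 180°W / 90°S: lon 1.71799°, lat 23.71480°.
Field: lon ⌊1.71799/20⌋ = 0 → A; lat ⌊23.71480/10⌋ = 2 → C.
Square: lon ⌊1.71799/2⌋ = 0; lat ⌊3.71480/1⌋ = 3.
Subsquare: lon ⌊1.71799/0.0833333⌋ = 20 → u; lat ⌊0.71480/0.0416667⌋ = 17 → r.
Extended square: lon ⌊0.05133/0.00833333⌋ = 6; lat ⌊0.00647/0.00416667⌋ = 1.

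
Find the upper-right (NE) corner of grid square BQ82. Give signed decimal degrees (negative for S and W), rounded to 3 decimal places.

Field B=1, Q=16: +1·20° lon, +16·10° lat → SW at lon -160°, lat 70°.
Square 8, 2: +8·2° lon, +2·1° lat → SW at lon -144°, lat 72°.
Cell spans 2° lon × 1° lat. NE corner is SW corner plus one full cell.
latitude 73.000, longitude -142.000.

73.000, -142.000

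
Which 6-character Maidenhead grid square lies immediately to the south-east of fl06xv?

Longitude subsquare x = 23; +1 → 24, wraps to 0 = a, carry into square.
Longitude square 0; +1 → 1.
Latitude subsquare v = 21; −1 → 20 = u.

FL16au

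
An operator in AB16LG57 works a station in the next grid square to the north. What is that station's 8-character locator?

Latitude extended square 7; +1 → 8.
The longitude characters are unchanged.

AB16lg58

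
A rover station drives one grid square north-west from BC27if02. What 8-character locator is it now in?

BC27hf93

Longitude extended square 0; −1 → -1, wraps to 9, carry into subsquare.
Longitude subsquare i = 8; −1 → 7 = h.
Latitude extended square 2; +1 → 3.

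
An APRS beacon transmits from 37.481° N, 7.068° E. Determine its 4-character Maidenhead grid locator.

Add 180° to longitude and 90° to latitude: 187.07, 127.48.
Field: 187.07/20 → 9 → J, 127.48/10 → 12 → M; chars JM.
Square: 7.07/2 → 3, 7.48/1 → 7; chars 37.

JM37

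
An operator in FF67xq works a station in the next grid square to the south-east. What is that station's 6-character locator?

Longitude subsquare x = 23; +1 → 24, wraps to 0 = a, carry into square.
Longitude square 6; +1 → 7.
Latitude subsquare q = 16; −1 → 15 = p.

FF77ap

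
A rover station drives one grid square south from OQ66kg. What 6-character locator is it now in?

Latitude subsquare g = 6; −1 → 5 = f.
The longitude characters are unchanged.

OQ66kf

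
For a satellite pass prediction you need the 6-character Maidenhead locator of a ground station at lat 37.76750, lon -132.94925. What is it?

CM37ms

Offset from 180°W / 90°S: lon 47.0507°, lat 127.7675°.
Field: lon ⌊47.0507/20⌋ = 2 → C; lat ⌊127.7675/10⌋ = 12 → M.
Square: lon ⌊7.0507/2⌋ = 3; lat ⌊7.7675/1⌋ = 7.
Subsquare: lon ⌊1.0507/0.0833333⌋ = 12 → m; lat ⌊0.7675/0.0416667⌋ = 18 → s.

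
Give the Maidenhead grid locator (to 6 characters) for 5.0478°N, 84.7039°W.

EJ75pb

Shift to the Maidenhead origin (180°W, 90°S): lon 95.2961, lat 95.0478.
Field: lon ⌊95.2961/20⌋ = 4 → E; lat ⌊95.0478/10⌋ = 9 → J.
Square: lon ⌊15.2961/2⌋ = 7; lat ⌊5.0478/1⌋ = 5.
Subsquare: lon ⌊1.2961/0.0833333⌋ = 15 → p; lat ⌊0.0478/0.0416667⌋ = 1 → b.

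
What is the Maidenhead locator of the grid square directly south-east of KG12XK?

KG22aj

Longitude subsquare x = 23; +1 → 24, wraps to 0 = a, carry into square.
Longitude square 1; +1 → 2.
Latitude subsquare k = 10; −1 → 9 = j.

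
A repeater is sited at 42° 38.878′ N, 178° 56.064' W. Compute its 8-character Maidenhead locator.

AN02mp75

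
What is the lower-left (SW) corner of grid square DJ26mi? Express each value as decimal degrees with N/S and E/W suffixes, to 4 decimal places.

6.3333° N, 115.0000° W

Field D=3, J=9: +3·20° lon, +9·10° lat → SW at lon -120°, lat 0°.
Square 2, 6: +2·2° lon, +6·1° lat → SW at lon -116°, lat 6°.
Subsquare m=12, i=8: +12·0.0833333° lon, +8·0.0416667° lat → SW at lon -115°, lat 6.33333°.
latitude 6.3333° N, longitude 115.0000° W.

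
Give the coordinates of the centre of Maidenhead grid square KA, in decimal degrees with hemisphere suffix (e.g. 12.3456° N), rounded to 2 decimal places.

Field K=10, A=0: +10·20° lon, +0·10° lat → SW at lon 20°, lat -90°.
Cell spans 20° lon × 10° lat. Centre is SW corner plus half of each.
latitude 85.00° S, longitude 30.00° E.

85.00° S, 30.00° E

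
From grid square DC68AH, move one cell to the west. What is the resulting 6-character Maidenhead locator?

DC58xh

Longitude subsquare a = 0; −1 → -1, wraps to 23 = x, carry into square.
Longitude square 6; −1 → 5.
The latitude characters are unchanged.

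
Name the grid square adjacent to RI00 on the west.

QI90

Longitude square 0; −1 → -1, wraps to 9, carry into field.
Longitude field R = 17; −1 → 16 = Q.
The latitude characters are unchanged.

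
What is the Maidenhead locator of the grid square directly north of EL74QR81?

EL74qr82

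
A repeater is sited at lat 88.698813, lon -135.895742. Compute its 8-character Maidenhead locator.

CR28bq27

Add 180° to longitude and 90° to latitude: 44.10426, 178.69881.
Field: lon ⌊44.10426/20⌋ = 2 → C; lat ⌊178.69881/10⌋ = 17 → R.
Square: lon ⌊4.10426/2⌋ = 2; lat ⌊8.69881/1⌋ = 8.
Subsquare: lon ⌊0.10426/0.0833333⌋ = 1 → b; lat ⌊0.69881/0.0416667⌋ = 16 → q.
Extended square: lon ⌊0.02092/0.00833333⌋ = 2; lat ⌊0.03215/0.00416667⌋ = 7.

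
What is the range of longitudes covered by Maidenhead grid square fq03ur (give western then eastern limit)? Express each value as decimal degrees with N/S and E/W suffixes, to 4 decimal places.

78.3333° W, 78.2500° W

Field F=5, Q=16: +5·20° lon, +16·10° lat → SW at lon -80°, lat 70°.
Square 0, 3: +0·2° lon, +3·1° lat → SW at lon -80°, lat 73°.
Subsquare u=20, r=17: +20·0.0833333° lon, +17·0.0416667° lat → SW at lon -78.3333°, lat 73.7083°.
Cell spans 0.0833333° lon × 0.0416667° lat.
west 78.3333° W, east 78.2500° W.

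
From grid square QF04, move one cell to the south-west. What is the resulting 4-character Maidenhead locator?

Longitude square 0; −1 → -1, wraps to 9, carry into field.
Longitude field Q = 16; −1 → 15 = P.
Latitude square 4; −1 → 3.

PF93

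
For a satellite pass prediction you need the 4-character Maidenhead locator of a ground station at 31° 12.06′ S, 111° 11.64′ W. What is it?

DF48

Offset from 180°W / 90°S: lon 68.81°, lat 58.80°.
Field: 68.81/20 → 3 → D, 58.80/10 → 5 → F; chars DF.
Square: 8.81/2 → 4, 8.80/1 → 8; chars 48.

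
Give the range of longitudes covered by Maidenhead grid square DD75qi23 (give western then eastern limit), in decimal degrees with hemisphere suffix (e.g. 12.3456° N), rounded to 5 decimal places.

104.65000° W, 104.64167° W

Field D=3, D=3: +3·20° lon, +3·10° lat → SW at lon -120°, lat -60°.
Square 7, 5: +7·2° lon, +5·1° lat → SW at lon -106°, lat -55°.
Subsquare q=16, i=8: +16·0.0833333° lon, +8·0.0416667° lat → SW at lon -104.667°, lat -54.6667°.
Extended square 2, 3: +2·0.00833333° lon, +3·0.00416667° lat → SW at lon -104.65°, lat -54.6542°.
Cell spans 0.00833333° lon × 0.00416667° lat.
west 104.65000° W, east 104.64167° W.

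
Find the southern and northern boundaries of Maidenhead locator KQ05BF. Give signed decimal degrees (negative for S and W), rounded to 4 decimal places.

75.2083, 75.2500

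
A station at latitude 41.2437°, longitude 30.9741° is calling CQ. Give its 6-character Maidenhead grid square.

KN51lf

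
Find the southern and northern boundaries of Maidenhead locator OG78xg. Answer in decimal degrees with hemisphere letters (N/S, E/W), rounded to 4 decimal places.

21.7500° S, 21.7083° S

Field O=14, G=6: +14·20° lon, +6·10° lat → SW at lon 100°, lat -30°.
Square 7, 8: +7·2° lon, +8·1° lat → SW at lon 114°, lat -22°.
Subsquare x=23, g=6: +23·0.0833333° lon, +6·0.0416667° lat → SW at lon 115.917°, lat -21.75°.
Cell spans 0.0833333° lon × 0.0416667° lat.
south 21.7500° S, north 21.7083° S.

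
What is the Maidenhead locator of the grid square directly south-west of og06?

Longitude square 0; −1 → -1, wraps to 9, carry into field.
Longitude field O = 14; −1 → 13 = N.
Latitude square 6; −1 → 5.

NG95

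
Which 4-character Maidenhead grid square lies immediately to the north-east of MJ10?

MJ21

Longitude square 1; +1 → 2.
Latitude square 0; +1 → 1.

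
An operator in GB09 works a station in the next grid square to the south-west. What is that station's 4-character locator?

Longitude square 0; −1 → -1, wraps to 9, carry into field.
Longitude field G = 6; −1 → 5 = F.
Latitude square 9; −1 → 8.

FB98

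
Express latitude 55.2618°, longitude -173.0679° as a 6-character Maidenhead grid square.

Shift to the Maidenhead origin (180°W, 90°S): lon 6.9321, lat 145.2618.
Field (20°×10°, letters A–R): 6.9321/20 → 0 → A, 145.2618/10 → 14 → O; chars AO.
Square (2°×1°, digits 0–9): 6.9321/2 → 3, 5.2618/1 → 5; chars 35.
Subsquare (5′×2.5′, letters a–x): 0.9321/0.0833333 → 11 → l, 0.2618/0.0416667 → 6 → g; chars lg.

AO35lg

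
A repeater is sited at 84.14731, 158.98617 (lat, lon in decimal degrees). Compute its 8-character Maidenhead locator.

Shift to the Maidenhead origin (180°W, 90°S): lon 338.98617, lat 174.14731.
Field (20°×10°, letters A–R): lon ⌊338.98617/20⌋ = 16 → Q; lat ⌊174.14731/10⌋ = 17 → R.
Square (2°×1°, digits 0–9): lon ⌊18.98617/2⌋ = 9; lat ⌊4.14731/1⌋ = 4.
Subsquare (5′×2.5′, letters a–x): lon ⌊0.98617/0.0833333⌋ = 11 → l; lat ⌊0.14731/0.0416667⌋ = 3 → d.
Extended square (30″×15″, digits 0–9): lon ⌊0.06950/0.00833333⌋ = 8; lat ⌊0.02231/0.00416667⌋ = 5.

QR94ld85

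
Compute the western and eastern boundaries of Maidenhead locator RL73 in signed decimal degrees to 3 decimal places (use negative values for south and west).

Field R=17, L=11: +17·20° lon, +11·10° lat → SW at lon 160°, lat 20°.
Square 7, 3: +7·2° lon, +3·1° lat → SW at lon 174°, lat 23°.
Cell spans 2° lon × 1° lat.
west 174.000, east 176.000.

174.000, 176.000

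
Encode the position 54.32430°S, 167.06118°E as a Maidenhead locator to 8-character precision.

RD35mq72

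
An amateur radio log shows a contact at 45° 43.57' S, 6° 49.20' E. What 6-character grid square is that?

JE34jg

Add 180° to longitude and 90° to latitude: 186.8200, 44.2738.
Field: lon ⌊186.8200/20⌋ = 9 → J; lat ⌊44.2738/10⌋ = 4 → E.
Square: lon ⌊6.8200/2⌋ = 3; lat ⌊4.2738/1⌋ = 4.
Subsquare: lon ⌊0.8200/0.0833333⌋ = 9 → j; lat ⌊0.2738/0.0416667⌋ = 6 → g.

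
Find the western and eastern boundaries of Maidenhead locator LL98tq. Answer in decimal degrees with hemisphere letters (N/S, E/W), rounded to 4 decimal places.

59.5833° E, 59.6667° E

Field L=11, L=11: +11·20° lon, +11·10° lat → SW at lon 40°, lat 20°.
Square 9, 8: +9·2° lon, +8·1° lat → SW at lon 58°, lat 28°.
Subsquare t=19, q=16: +19·0.0833333° lon, +16·0.0416667° lat → SW at lon 59.5833°, lat 28.6667°.
Cell spans 0.0833333° lon × 0.0416667° lat.
west 59.5833° E, east 59.6667° E.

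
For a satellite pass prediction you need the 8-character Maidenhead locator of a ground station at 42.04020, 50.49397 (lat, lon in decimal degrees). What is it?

Shift to the Maidenhead origin (180°W, 90°S): lon 230.49397, lat 132.04020.
Field: lon ⌊230.49397/20⌋ = 11 → L; lat ⌊132.04020/10⌋ = 13 → N.
Square: lon ⌊10.49397/2⌋ = 5; lat ⌊2.04020/1⌋ = 2.
Subsquare: lon ⌊0.49397/0.0833333⌋ = 5 → f; lat ⌊0.04020/0.0416667⌋ = 0 → a.
Extended square: lon ⌊0.07730/0.00833333⌋ = 9; lat ⌊0.04020/0.00416667⌋ = 9.

LN52fa99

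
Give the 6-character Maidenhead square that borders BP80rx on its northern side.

BP81ra

Latitude subsquare x = 23; +1 → 24, wraps to 0 = a, carry into square.
Latitude square 0; +1 → 1.
The longitude characters are unchanged.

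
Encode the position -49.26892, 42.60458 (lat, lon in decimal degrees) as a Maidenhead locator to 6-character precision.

LE10hr

Shift to the Maidenhead origin (180°W, 90°S): lon 222.6046, lat 40.7311.
Field: 222.6046/20 → 11 → L, 40.7311/10 → 4 → E; chars LE.
Square: 2.6046/2 → 1, 0.7311/1 → 0; chars 10.
Subsquare: 0.6046/0.0833333 → 7 → h, 0.7311/0.0416667 → 17 → r; chars hr.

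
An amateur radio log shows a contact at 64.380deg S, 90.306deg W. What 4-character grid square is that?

EC45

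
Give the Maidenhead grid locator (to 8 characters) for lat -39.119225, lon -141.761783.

Shift to the Maidenhead origin (180°W, 90°S): lon 38.23822, lat 50.88077.
Field: 38.23822/20 → 1 → B, 50.88077/10 → 5 → F; chars BF.
Square: 18.23822/2 → 9, 0.88077/1 → 0; chars 90.
Subsquare: 0.23822/0.0833333 → 2 → c, 0.88077/0.0416667 → 21 → v; chars cv.
Extended square: 0.07155/0.00833333 → 8, 0.00577/0.00416667 → 1; chars 81.

BF90cv81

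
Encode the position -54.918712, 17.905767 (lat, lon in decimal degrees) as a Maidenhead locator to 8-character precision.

Shift to the Maidenhead origin (180°W, 90°S): lon 197.90577, lat 35.08129.
Field: lon ⌊197.90577/20⌋ = 9 → J; lat ⌊35.08129/10⌋ = 3 → D.
Square: lon ⌊17.90577/2⌋ = 8; lat ⌊5.08129/1⌋ = 5.
Subsquare: lon ⌊1.90577/0.0833333⌋ = 22 → w; lat ⌊0.08129/0.0416667⌋ = 1 → b.
Extended square: lon ⌊0.07243/0.00833333⌋ = 8; lat ⌊0.03962/0.00416667⌋ = 9.

JD85wb89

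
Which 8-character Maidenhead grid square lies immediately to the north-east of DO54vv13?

DO54vv24

Longitude extended square 1; +1 → 2.
Latitude extended square 3; +1 → 4.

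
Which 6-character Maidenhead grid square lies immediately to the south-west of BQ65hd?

BQ65gc

Longitude subsquare h = 7; −1 → 6 = g.
Latitude subsquare d = 3; −1 → 2 = c.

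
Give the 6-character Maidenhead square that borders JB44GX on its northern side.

Latitude subsquare x = 23; +1 → 24, wraps to 0 = a, carry into square.
Latitude square 4; +1 → 5.
The longitude characters are unchanged.

JB45ga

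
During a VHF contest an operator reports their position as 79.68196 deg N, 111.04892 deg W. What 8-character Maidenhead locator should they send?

DQ49lq43

Shift to the Maidenhead origin (180°W, 90°S): lon 68.95108, lat 169.68196.
Field: 68.95108/20 → 3 → D, 169.68196/10 → 16 → Q; chars DQ.
Square: 8.95108/2 → 4, 9.68196/1 → 9; chars 49.
Subsquare: 0.95108/0.0833333 → 11 → l, 0.68196/0.0416667 → 16 → q; chars lq.
Extended square: 0.03441/0.00833333 → 4, 0.01529/0.00416667 → 3; chars 43.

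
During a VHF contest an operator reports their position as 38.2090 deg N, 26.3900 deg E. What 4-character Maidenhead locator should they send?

Offset from 180°W / 90°S: lon 206.39°, lat 128.21°.
Field: lon ⌊206.39/20⌋ = 10 → K; lat ⌊128.21/10⌋ = 12 → M.
Square: lon ⌊6.39/2⌋ = 3; lat ⌊8.21/1⌋ = 8.

KM38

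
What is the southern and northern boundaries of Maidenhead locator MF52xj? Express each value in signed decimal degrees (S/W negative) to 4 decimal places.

Field M=12, F=5: +12·20° lon, +5·10° lat → SW at lon 60°, lat -40°.
Square 5, 2: +5·2° lon, +2·1° lat → SW at lon 70°, lat -38°.
Subsquare x=23, j=9: +23·0.0833333° lon, +9·0.0416667° lat → SW at lon 71.9167°, lat -37.625°.
Cell spans 0.0833333° lon × 0.0416667° lat.
south -37.6250, north -37.5833.

-37.6250, -37.5833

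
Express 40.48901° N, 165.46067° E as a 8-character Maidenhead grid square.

RN20rl57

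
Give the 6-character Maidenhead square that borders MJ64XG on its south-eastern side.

Longitude subsquare x = 23; +1 → 24, wraps to 0 = a, carry into square.
Longitude square 6; +1 → 7.
Latitude subsquare g = 6; −1 → 5 = f.

MJ74af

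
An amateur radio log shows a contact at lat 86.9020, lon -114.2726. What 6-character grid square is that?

DR26uv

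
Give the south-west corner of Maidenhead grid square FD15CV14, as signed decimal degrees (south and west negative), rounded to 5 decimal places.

-54.10833, -77.82500

Field F=5, D=3: +5·20° lon, +3·10° lat → SW at lon -80°, lat -60°.
Square 1, 5: +1·2° lon, +5·1° lat → SW at lon -78°, lat -55°.
Subsquare c=2, v=21: +2·0.0833333° lon, +21·0.0416667° lat → SW at lon -77.8333°, lat -54.125°.
Extended square 1, 4: +1·0.00833333° lon, +4·0.00416667° lat → SW at lon -77.825°, lat -54.1083°.
latitude -54.10833, longitude -77.82500.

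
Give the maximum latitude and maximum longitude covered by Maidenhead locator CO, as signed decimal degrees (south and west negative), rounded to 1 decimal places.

60.0, -120.0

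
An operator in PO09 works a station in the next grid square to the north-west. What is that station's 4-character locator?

Longitude square 0; −1 → -1, wraps to 9, carry into field.
Longitude field P = 15; −1 → 14 = O.
Latitude square 9; +1 → 10, wraps to 0, carry into field.
Latitude field O = 14; +1 → 15 = P.

OP90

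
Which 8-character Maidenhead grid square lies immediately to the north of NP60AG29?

NP60ah20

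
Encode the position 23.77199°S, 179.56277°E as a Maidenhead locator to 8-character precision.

Offset from 180°W / 90°S: lon 359.56277°, lat 66.22801°.
Field: lon ⌊359.56277/20⌋ = 17 → R; lat ⌊66.22801/10⌋ = 6 → G.
Square: lon ⌊19.56277/2⌋ = 9; lat ⌊6.22801/1⌋ = 6.
Subsquare: lon ⌊1.56277/0.0833333⌋ = 18 → s; lat ⌊0.22801/0.0416667⌋ = 5 → f.
Extended square: lon ⌊0.06277/0.00833333⌋ = 7; lat ⌊0.01968/0.00416667⌋ = 4.

RG96sf74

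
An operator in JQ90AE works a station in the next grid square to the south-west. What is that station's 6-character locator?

JQ80xd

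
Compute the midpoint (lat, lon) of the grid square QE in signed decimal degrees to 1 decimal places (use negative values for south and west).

Field Q=16, E=4: +16·20° lon, +4·10° lat → SW at lon 140°, lat -50°.
Cell spans 20° lon × 10° lat. Centre is SW corner plus half of each.
latitude -45.0, longitude 150.0.

-45.0, 150.0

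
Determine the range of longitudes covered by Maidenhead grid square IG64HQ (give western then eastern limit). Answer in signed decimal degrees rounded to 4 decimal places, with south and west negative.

Field I=8, G=6: +8·20° lon, +6·10° lat → SW at lon -20°, lat -30°.
Square 6, 4: +6·2° lon, +4·1° lat → SW at lon -8°, lat -26°.
Subsquare h=7, q=16: +7·0.0833333° lon, +16·0.0416667° lat → SW at lon -7.41667°, lat -25.3333°.
Cell spans 0.0833333° lon × 0.0416667° lat.
west -7.4167, east -7.3333.

-7.4167, -7.3333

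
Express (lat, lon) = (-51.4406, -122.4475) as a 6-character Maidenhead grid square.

Offset from 180°W / 90°S: lon 57.5525°, lat 38.5594°.
Field: lon ⌊57.5525/20⌋ = 2 → C; lat ⌊38.5594/10⌋ = 3 → D.
Square: lon ⌊17.5525/2⌋ = 8; lat ⌊8.5594/1⌋ = 8.
Subsquare: lon ⌊1.5525/0.0833333⌋ = 18 → s; lat ⌊0.5594/0.0416667⌋ = 13 → n.

CD88sn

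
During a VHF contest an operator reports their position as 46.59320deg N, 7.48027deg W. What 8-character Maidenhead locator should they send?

IN66go22

Offset from 180°W / 90°S: lon 172.51973°, lat 136.59320°.
Field: lon ⌊172.51973/20⌋ = 8 → I; lat ⌊136.59320/10⌋ = 13 → N.
Square: lon ⌊12.51973/2⌋ = 6; lat ⌊6.59320/1⌋ = 6.
Subsquare: lon ⌊0.51973/0.0833333⌋ = 6 → g; lat ⌊0.59320/0.0416667⌋ = 14 → o.
Extended square: lon ⌊0.01973/0.00833333⌋ = 2; lat ⌊0.00987/0.00416667⌋ = 2.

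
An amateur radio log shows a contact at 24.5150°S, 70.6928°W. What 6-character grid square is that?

Add 180° to longitude and 90° to latitude: 109.3072, 65.4850.
Field: lon ⌊109.3072/20⌋ = 5 → F; lat ⌊65.4850/10⌋ = 6 → G.
Square: lon ⌊9.3072/2⌋ = 4; lat ⌊5.4850/1⌋ = 5.
Subsquare: lon ⌊1.3072/0.0833333⌋ = 15 → p; lat ⌊0.4850/0.0416667⌋ = 11 → l.

FG45pl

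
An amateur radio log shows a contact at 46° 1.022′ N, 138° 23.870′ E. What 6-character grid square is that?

Offset from 180°W / 90°S: lon 318.3978°, lat 136.0170°.
Field (20°×10°, letters A–R): 318.3978/20 → 15 → P, 136.0170/10 → 13 → N; chars PN.
Square (2°×1°, digits 0–9): 18.3978/2 → 9, 6.0170/1 → 6; chars 96.
Subsquare (5′×2.5′, letters a–x): 0.3978/0.0833333 → 4 → e, 0.0170/0.0416667 → 0 → a; chars ea.

PN96ea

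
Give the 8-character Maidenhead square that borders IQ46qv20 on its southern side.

IQ46qu29

Latitude extended square 0; −1 → -1, wraps to 9, carry into subsquare.
Latitude subsquare v = 21; −1 → 20 = u.
The longitude characters are unchanged.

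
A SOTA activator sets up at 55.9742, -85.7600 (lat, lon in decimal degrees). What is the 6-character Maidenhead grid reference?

EO75cx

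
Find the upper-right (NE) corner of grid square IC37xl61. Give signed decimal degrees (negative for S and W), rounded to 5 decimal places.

-62.53333, -12.02500

Field I=8, C=2: +8·20° lon, +2·10° lat → SW at lon -20°, lat -70°.
Square 3, 7: +3·2° lon, +7·1° lat → SW at lon -14°, lat -63°.
Subsquare x=23, l=11: +23·0.0833333° lon, +11·0.0416667° lat → SW at lon -12.0833°, lat -62.5417°.
Extended square 6, 1: +6·0.00833333° lon, +1·0.00416667° lat → SW at lon -12.0333°, lat -62.5375°.
Cell spans 0.00833333° lon × 0.00416667° lat. NE corner is SW corner plus one full cell.
latitude -62.53333, longitude -12.02500.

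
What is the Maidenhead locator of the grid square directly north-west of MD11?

MD02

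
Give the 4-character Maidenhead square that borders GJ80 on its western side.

Longitude square 8; −1 → 7.
The latitude characters are unchanged.

GJ70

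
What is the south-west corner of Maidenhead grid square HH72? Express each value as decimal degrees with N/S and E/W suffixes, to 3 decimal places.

Field H=7, H=7: +7·20° lon, +7·10° lat → SW at lon -40°, lat -20°.
Square 7, 2: +7·2° lon, +2·1° lat → SW at lon -26°, lat -18°.
latitude 18.000° S, longitude 26.000° W.

18.000° S, 26.000° W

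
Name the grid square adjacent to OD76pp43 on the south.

OD76pp42

Latitude extended square 3; −1 → 2.
The longitude characters are unchanged.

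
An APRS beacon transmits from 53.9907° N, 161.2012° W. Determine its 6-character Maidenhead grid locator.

Shift to the Maidenhead origin (180°W, 90°S): lon 18.7988, lat 143.9907.
Field: 18.7988/20 → 0 → A, 143.9907/10 → 14 → O; chars AO.
Square: 18.7988/2 → 9, 3.9907/1 → 3; chars 93.
Subsquare: 0.7988/0.0833333 → 9 → j, 0.9907/0.0416667 → 23 → x; chars jx.

AO93jx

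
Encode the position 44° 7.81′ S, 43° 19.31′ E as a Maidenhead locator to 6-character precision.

LE15pu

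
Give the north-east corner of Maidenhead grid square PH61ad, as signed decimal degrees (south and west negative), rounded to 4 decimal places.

-18.8333, 132.0833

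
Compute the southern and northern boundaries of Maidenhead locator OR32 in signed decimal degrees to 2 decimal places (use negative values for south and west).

Field O=14, R=17: +14·20° lon, +17·10° lat → SW at lon 100°, lat 80°.
Square 3, 2: +3·2° lon, +2·1° lat → SW at lon 106°, lat 82°.
Cell spans 2° lon × 1° lat.
south 82.00, north 83.00.

82.00, 83.00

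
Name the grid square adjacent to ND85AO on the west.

Longitude subsquare a = 0; −1 → -1, wraps to 23 = x, carry into square.
Longitude square 8; −1 → 7.
The latitude characters are unchanged.

ND75xo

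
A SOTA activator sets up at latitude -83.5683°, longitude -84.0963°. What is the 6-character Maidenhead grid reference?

Offset from 180°W / 90°S: lon 95.9037°, lat 6.4317°.
Field: lon ⌊95.9037/20⌋ = 4 → E; lat ⌊6.4317/10⌋ = 0 → A.
Square: lon ⌊15.9037/2⌋ = 7; lat ⌊6.4317/1⌋ = 6.
Subsquare: lon ⌊1.9037/0.0833333⌋ = 22 → w; lat ⌊0.4317/0.0416667⌋ = 10 → k.

EA76wk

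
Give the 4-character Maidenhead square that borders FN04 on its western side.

Longitude square 0; −1 → -1, wraps to 9, carry into field.
Longitude field F = 5; −1 → 4 = E.
The latitude characters are unchanged.

EN94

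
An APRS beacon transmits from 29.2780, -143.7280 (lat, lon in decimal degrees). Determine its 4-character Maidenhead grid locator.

BL89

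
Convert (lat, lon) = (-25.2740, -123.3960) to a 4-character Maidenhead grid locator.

Offset from 180°W / 90°S: lon 56.60°, lat 64.73°.
Field: 56.60/20 → 2 → C, 64.73/10 → 6 → G; chars CG.
Square: 16.60/2 → 8, 4.73/1 → 4; chars 84.

CG84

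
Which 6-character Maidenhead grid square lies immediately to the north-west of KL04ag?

Longitude subsquare a = 0; −1 → -1, wraps to 23 = x, carry into square.
Longitude square 0; −1 → -1, wraps to 9, carry into field.
Longitude field K = 10; −1 → 9 = J.
Latitude subsquare g = 6; +1 → 7 = h.

JL94xh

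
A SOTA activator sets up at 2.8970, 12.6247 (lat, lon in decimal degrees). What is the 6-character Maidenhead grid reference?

JJ62hv

Offset from 180°W / 90°S: lon 192.6247°, lat 92.8970°.
Field: 192.6247/20 → 9 → J, 92.8970/10 → 9 → J; chars JJ.
Square: 12.6247/2 → 6, 2.8970/1 → 2; chars 62.
Subsquare: 0.6247/0.0833333 → 7 → h, 0.8970/0.0416667 → 21 → v; chars hv.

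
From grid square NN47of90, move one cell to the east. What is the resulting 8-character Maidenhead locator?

NN47pf00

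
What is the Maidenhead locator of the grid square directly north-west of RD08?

QD99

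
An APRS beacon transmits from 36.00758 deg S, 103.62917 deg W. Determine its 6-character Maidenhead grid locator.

DF83ex

Add 180° to longitude and 90° to latitude: 76.3708, 53.9924.
Field: lon ⌊76.3708/20⌋ = 3 → D; lat ⌊53.9924/10⌋ = 5 → F.
Square: lon ⌊16.3708/2⌋ = 8; lat ⌊3.9924/1⌋ = 3.
Subsquare: lon ⌊0.3708/0.0833333⌋ = 4 → e; lat ⌊0.9924/0.0416667⌋ = 23 → x.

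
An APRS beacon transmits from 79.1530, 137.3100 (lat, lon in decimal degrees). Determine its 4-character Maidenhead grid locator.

PQ89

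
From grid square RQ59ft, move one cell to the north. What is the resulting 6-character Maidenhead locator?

Latitude subsquare t = 19; +1 → 20 = u.
The longitude characters are unchanged.

RQ59fu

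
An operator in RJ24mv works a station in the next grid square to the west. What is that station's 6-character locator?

RJ24lv

Longitude subsquare m = 12; −1 → 11 = l.
The latitude characters are unchanged.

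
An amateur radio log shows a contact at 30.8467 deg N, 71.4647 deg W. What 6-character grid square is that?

FM40gu

Offset from 180°W / 90°S: lon 108.5353°, lat 120.8467°.
Field (20°×10°, letters A–R): 108.5353/20 → 5 → F, 120.8467/10 → 12 → M; chars FM.
Square (2°×1°, digits 0–9): 8.5353/2 → 4, 0.8467/1 → 0; chars 40.
Subsquare (5′×2.5′, letters a–x): 0.5353/0.0833333 → 6 → g, 0.8467/0.0416667 → 20 → u; chars gu.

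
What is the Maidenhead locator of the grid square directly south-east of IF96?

Longitude square 9; +1 → 10, wraps to 0, carry into field.
Longitude field I = 8; +1 → 9 = J.
Latitude square 6; −1 → 5.

JF05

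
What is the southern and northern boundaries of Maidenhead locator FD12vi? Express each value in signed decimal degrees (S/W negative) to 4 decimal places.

-57.6667, -57.6250

Field F=5, D=3: +5·20° lon, +3·10° lat → SW at lon -80°, lat -60°.
Square 1, 2: +1·2° lon, +2·1° lat → SW at lon -78°, lat -58°.
Subsquare v=21, i=8: +21·0.0833333° lon, +8·0.0416667° lat → SW at lon -76.25°, lat -57.6667°.
Cell spans 0.0833333° lon × 0.0416667° lat.
south -57.6667, north -57.6250.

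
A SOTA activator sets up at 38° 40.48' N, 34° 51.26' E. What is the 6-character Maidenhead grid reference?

KM78kq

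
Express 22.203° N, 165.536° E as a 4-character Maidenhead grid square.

RL22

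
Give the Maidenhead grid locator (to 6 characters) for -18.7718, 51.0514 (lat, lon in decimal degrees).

LH51mf

Offset from 180°W / 90°S: lon 231.0514°, lat 71.2282°.
Field: lon ⌊231.0514/20⌋ = 11 → L; lat ⌊71.2282/10⌋ = 7 → H.
Square: lon ⌊11.0514/2⌋ = 5; lat ⌊1.2282/1⌋ = 1.
Subsquare: lon ⌊1.0514/0.0833333⌋ = 12 → m; lat ⌊0.2282/0.0416667⌋ = 5 → f.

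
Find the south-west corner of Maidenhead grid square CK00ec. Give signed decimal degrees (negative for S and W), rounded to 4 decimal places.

Field C=2, K=10: +2·20° lon, +10·10° lat → SW at lon -140°, lat 10°.
Square 0, 0: +0·2° lon, +0·1° lat → SW at lon -140°, lat 10°.
Subsquare e=4, c=2: +4·0.0833333° lon, +2·0.0416667° lat → SW at lon -139.667°, lat 10.0833°.
latitude 10.0833, longitude -139.6667.

10.0833, -139.6667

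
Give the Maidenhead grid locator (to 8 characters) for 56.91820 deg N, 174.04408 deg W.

AO26xw40

Shift to the Maidenhead origin (180°W, 90°S): lon 5.95592, lat 146.91820.
Field (20°×10°, letters A–R): 5.95592/20 → 0 → A, 146.91820/10 → 14 → O; chars AO.
Square (2°×1°, digits 0–9): 5.95592/2 → 2, 6.91820/1 → 6; chars 26.
Subsquare (5′×2.5′, letters a–x): 1.95592/0.0833333 → 23 → x, 0.91820/0.0416667 → 22 → w; chars xw.
Extended square (30″×15″, digits 0–9): 0.03925/0.00833333 → 4, 0.00153/0.00416667 → 0; chars 40.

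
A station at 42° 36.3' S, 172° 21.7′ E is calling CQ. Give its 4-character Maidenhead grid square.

Offset from 180°W / 90°S: lon 352.36°, lat 47.40°.
Field: 352.36/20 → 17 → R, 47.40/10 → 4 → E; chars RE.
Square: 12.36/2 → 6, 7.40/1 → 7; chars 67.

RE67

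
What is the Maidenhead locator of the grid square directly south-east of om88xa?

OM97ax

Longitude subsquare x = 23; +1 → 24, wraps to 0 = a, carry into square.
Longitude square 8; +1 → 9.
Latitude subsquare a = 0; −1 → -1, wraps to 23 = x, carry into square.
Latitude square 8; −1 → 7.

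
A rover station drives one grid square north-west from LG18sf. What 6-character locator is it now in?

LG18rg

Longitude subsquare s = 18; −1 → 17 = r.
Latitude subsquare f = 5; +1 → 6 = g.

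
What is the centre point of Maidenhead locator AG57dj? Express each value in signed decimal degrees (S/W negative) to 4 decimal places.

Field A=0, G=6: +0·20° lon, +6·10° lat → SW at lon -180°, lat -30°.
Square 5, 7: +5·2° lon, +7·1° lat → SW at lon -170°, lat -23°.
Subsquare d=3, j=9: +3·0.0833333° lon, +9·0.0416667° lat → SW at lon -169.75°, lat -22.625°.
Cell spans 0.0833333° lon × 0.0416667° lat. Centre is SW corner plus half of each.
latitude -22.6042, longitude -169.7083.

-22.6042, -169.7083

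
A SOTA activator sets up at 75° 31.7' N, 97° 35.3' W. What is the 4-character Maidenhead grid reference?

EQ15

Add 180° to longitude and 90° to latitude: 82.41, 165.53.
Field: lon ⌊82.41/20⌋ = 4 → E; lat ⌊165.53/10⌋ = 16 → Q.
Square: lon ⌊2.41/2⌋ = 1; lat ⌊5.53/1⌋ = 5.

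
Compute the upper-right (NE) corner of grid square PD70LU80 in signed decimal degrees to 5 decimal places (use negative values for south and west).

Field P=15, D=3: +15·20° lon, +3·10° lat → SW at lon 120°, lat -60°.
Square 7, 0: +7·2° lon, +0·1° lat → SW at lon 134°, lat -60°.
Subsquare l=11, u=20: +11·0.0833333° lon, +20·0.0416667° lat → SW at lon 134.917°, lat -59.1667°.
Extended square 8, 0: +8·0.00833333° lon, +0·0.00416667° lat → SW at lon 134.983°, lat -59.1667°.
Cell spans 0.00833333° lon × 0.00416667° lat. NE corner is SW corner plus one full cell.
latitude -59.16250, longitude 134.99167.

-59.16250, 134.99167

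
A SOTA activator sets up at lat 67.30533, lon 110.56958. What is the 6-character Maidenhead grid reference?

Add 180° to longitude and 90° to latitude: 290.5696, 157.3053.
Field (20°×10°, letters A–R): lon ⌊290.5696/20⌋ = 14 → O; lat ⌊157.3053/10⌋ = 15 → P.
Square (2°×1°, digits 0–9): lon ⌊10.5696/2⌋ = 5; lat ⌊7.3053/1⌋ = 7.
Subsquare (5′×2.5′, letters a–x): lon ⌊0.5696/0.0833333⌋ = 6 → g; lat ⌊0.3053/0.0416667⌋ = 7 → h.

OP57gh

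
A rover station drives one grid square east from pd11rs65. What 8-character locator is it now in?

Longitude extended square 6; +1 → 7.
The latitude characters are unchanged.

PD11rs75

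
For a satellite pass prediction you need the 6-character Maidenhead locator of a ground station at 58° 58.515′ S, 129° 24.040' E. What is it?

Shift to the Maidenhead origin (180°W, 90°S): lon 309.4007, lat 31.0247.
Field: lon ⌊309.4007/20⌋ = 15 → P; lat ⌊31.0247/10⌋ = 3 → D.
Square: lon ⌊9.4007/2⌋ = 4; lat ⌊1.0247/1⌋ = 1.
Subsquare: lon ⌊1.4007/0.0833333⌋ = 16 → q; lat ⌊0.0247/0.0416667⌋ = 0 → a.

PD41qa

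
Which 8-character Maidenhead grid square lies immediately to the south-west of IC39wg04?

IC39vg93

Longitude extended square 0; −1 → -1, wraps to 9, carry into subsquare.
Longitude subsquare w = 22; −1 → 21 = v.
Latitude extended square 4; −1 → 3.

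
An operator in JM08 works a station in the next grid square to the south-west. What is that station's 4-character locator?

Longitude square 0; −1 → -1, wraps to 9, carry into field.
Longitude field J = 9; −1 → 8 = I.
Latitude square 8; −1 → 7.

IM97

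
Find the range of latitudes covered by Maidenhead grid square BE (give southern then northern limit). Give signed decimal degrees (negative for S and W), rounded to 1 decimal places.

Field B=1, E=4: +1·20° lon, +4·10° lat → SW at lon -160°, lat -50°.
Cell spans 20° lon × 10° lat.
south -50.0, north -40.0.

-50.0, -40.0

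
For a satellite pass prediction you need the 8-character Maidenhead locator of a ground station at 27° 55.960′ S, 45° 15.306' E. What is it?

LG22pb06

Add 180° to longitude and 90° to latitude: 225.25510, 62.06733.
Field: lon ⌊225.25510/20⌋ = 11 → L; lat ⌊62.06733/10⌋ = 6 → G.
Square: lon ⌊5.25510/2⌋ = 2; lat ⌊2.06733/1⌋ = 2.
Subsquare: lon ⌊1.25510/0.0833333⌋ = 15 → p; lat ⌊0.06733/0.0416667⌋ = 1 → b.
Extended square: lon ⌊0.00510/0.00833333⌋ = 0; lat ⌊0.02567/0.00416667⌋ = 6.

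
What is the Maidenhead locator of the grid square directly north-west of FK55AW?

FK45xx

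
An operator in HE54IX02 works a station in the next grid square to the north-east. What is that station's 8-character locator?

Longitude extended square 0; +1 → 1.
Latitude extended square 2; +1 → 3.

HE54ix13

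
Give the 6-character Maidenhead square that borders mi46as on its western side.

MI36xs

Longitude subsquare a = 0; −1 → -1, wraps to 23 = x, carry into square.
Longitude square 4; −1 → 3.
The latitude characters are unchanged.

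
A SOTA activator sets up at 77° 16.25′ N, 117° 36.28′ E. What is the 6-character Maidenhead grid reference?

Add 180° to longitude and 90° to latitude: 297.6047, 167.2708.
Field: lon ⌊297.6047/20⌋ = 14 → O; lat ⌊167.2708/10⌋ = 16 → Q.
Square: lon ⌊17.6047/2⌋ = 8; lat ⌊7.2708/1⌋ = 7.
Subsquare: lon ⌊1.6047/0.0833333⌋ = 19 → t; lat ⌊0.2708/0.0416667⌋ = 6 → g.

OQ87tg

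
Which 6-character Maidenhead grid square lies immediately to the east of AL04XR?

Longitude subsquare x = 23; +1 → 24, wraps to 0 = a, carry into square.
Longitude square 0; +1 → 1.
The latitude characters are unchanged.

AL14ar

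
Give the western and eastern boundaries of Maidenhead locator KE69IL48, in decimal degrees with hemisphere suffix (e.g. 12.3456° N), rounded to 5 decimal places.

Field K=10, E=4: +10·20° lon, +4·10° lat → SW at lon 20°, lat -50°.
Square 6, 9: +6·2° lon, +9·1° lat → SW at lon 32°, lat -41°.
Subsquare i=8, l=11: +8·0.0833333° lon, +11·0.0416667° lat → SW at lon 32.6667°, lat -40.5417°.
Extended square 4, 8: +4·0.00833333° lon, +8·0.00416667° lat → SW at lon 32.7°, lat -40.5083°.
Cell spans 0.00833333° lon × 0.00416667° lat.
west 32.70000° E, east 32.70833° E.

32.70000° E, 32.70833° E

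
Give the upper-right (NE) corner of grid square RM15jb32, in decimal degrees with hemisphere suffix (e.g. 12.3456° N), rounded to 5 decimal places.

35.05417° N, 162.78333° E

Field R=17, M=12: +17·20° lon, +12·10° lat → SW at lon 160°, lat 30°.
Square 1, 5: +1·2° lon, +5·1° lat → SW at lon 162°, lat 35°.
Subsquare j=9, b=1: +9·0.0833333° lon, +1·0.0416667° lat → SW at lon 162.75°, lat 35.0417°.
Extended square 3, 2: +3·0.00833333° lon, +2·0.00416667° lat → SW at lon 162.775°, lat 35.05°.
Cell spans 0.00833333° lon × 0.00416667° lat. NE corner is SW corner plus one full cell.
latitude 35.05417° N, longitude 162.78333° E.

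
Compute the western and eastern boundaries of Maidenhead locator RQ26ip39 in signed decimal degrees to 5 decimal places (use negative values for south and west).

Field R=17, Q=16: +17·20° lon, +16·10° lat → SW at lon 160°, lat 70°.
Square 2, 6: +2·2° lon, +6·1° lat → SW at lon 164°, lat 76°.
Subsquare i=8, p=15: +8·0.0833333° lon, +15·0.0416667° lat → SW at lon 164.667°, lat 76.625°.
Extended square 3, 9: +3·0.00833333° lon, +9·0.00416667° lat → SW at lon 164.692°, lat 76.6625°.
Cell spans 0.00833333° lon × 0.00416667° lat.
west 164.69167, east 164.70000.

164.69167, 164.70000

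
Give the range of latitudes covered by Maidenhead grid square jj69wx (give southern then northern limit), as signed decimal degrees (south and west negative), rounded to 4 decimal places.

9.9583, 10.0000

Field J=9, J=9: +9·20° lon, +9·10° lat → SW at lon 0°, lat 0°.
Square 6, 9: +6·2° lon, +9·1° lat → SW at lon 12°, lat 9°.
Subsquare w=22, x=23: +22·0.0833333° lon, +23·0.0416667° lat → SW at lon 13.8333°, lat 9.95833°.
Cell spans 0.0833333° lon × 0.0416667° lat.
south 9.9583, north 10.0000.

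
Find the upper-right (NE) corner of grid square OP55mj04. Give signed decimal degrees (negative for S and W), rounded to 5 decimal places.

65.39583, 111.00833

Field O=14, P=15: +14·20° lon, +15·10° lat → SW at lon 100°, lat 60°.
Square 5, 5: +5·2° lon, +5·1° lat → SW at lon 110°, lat 65°.
Subsquare m=12, j=9: +12·0.0833333° lon, +9·0.0416667° lat → SW at lon 111°, lat 65.375°.
Extended square 0, 4: +0·0.00833333° lon, +4·0.00416667° lat → SW at lon 111°, lat 65.3917°.
Cell spans 0.00833333° lon × 0.00416667° lat. NE corner is SW corner plus one full cell.
latitude 65.39583, longitude 111.00833.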